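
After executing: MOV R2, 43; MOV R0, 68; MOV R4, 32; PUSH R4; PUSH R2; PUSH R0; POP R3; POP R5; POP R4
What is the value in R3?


Stack trace (top is rightmost):
  MOV R2, 43  → R2 = 43
  MOV R0, 68  → R0 = 68
  MOV R4, 32  → R4 = 32
  PUSH R4  → stack: [32]
  PUSH R2  → stack: [32, 43]
  PUSH R0  → stack: [32, 43, 68]
  POP R3  → R3 = 68, stack: [32, 43]
  POP R5  → R5 = 43, stack: [32]
  POP R4  → R4 = 32, stack: []
Final: R3 = 68

68


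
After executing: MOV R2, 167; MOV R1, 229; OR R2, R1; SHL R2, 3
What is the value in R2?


Register state trace:
  MOV R2, 167  → R2 = 167 (0b10100111)
  MOV R1, 229  → R1 = 229 (0b11100101)
  OR R2, R1  → R2 = 167 OR 229 = 231 (0b11100111)
  SHL R2, 3  → R2 = 231 << 3 = 1848
Final: R2 = 1848

1848


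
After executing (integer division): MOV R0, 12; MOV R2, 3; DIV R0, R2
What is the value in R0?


Register state trace:
  MOV R0, 12  → R0 = 12
  MOV R2, 3  → R2 = 3
  DIV R0, R2  → R0 = 12 // 3 = 4
Final: R0 = 4

4


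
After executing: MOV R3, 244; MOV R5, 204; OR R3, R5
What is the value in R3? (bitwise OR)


Register state trace:
  MOV R3, 244  → R3 = 244 (0b11110100)
  MOV R5, 204  → R5 = 204 (0b11001100)
  OR R3, R5   → R3 = 244 OR 204 = 252 (0b11111100)
Final: R3 = 252

252


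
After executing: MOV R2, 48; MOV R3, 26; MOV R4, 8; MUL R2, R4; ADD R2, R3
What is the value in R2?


Register state trace:
  MOV R2, 48  → R2 = 48
  MOV R3, 26  → R3 = 26
  MOV R4, 8  → R4 = 8
  MUL R2, R4  → R2 = 48 * 8 = 384
  ADD R2, R3  → R2 = 384 + 26 = 410
Final: R2 = 410

410


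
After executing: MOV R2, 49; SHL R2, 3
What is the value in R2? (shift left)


Register state trace:
  MOV R2, 49  → R2 = 49
  SHL R2, 3  → R2 = 49 << 3 = 49 * 2^3 = 392
Final: R2 = 392

392


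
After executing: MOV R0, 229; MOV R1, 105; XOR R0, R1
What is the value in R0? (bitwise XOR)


Register state trace:
  MOV R0, 229  → R0 = 229 (0b11100101)
  MOV R1, 105  → R1 = 105 (0b01101001)
  XOR R0, R1  → R0 = 229 XOR 105 = 140 (0b10001100)
Final: R0 = 140

140


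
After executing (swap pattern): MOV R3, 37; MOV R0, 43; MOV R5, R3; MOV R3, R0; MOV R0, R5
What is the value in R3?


Register state trace (swap pattern):
  MOV R3, 37  → R3 = 37
  MOV R0, 43  → R0 = 43
  MOV R5, R3  → R5 = 37  (save R3)
  MOV R3, R0  → R3 = 43  (R3 gets R0's value)
  MOV R0, R5  → R0 = 37  (R0 gets saved value)
Final: R3 = 43

43


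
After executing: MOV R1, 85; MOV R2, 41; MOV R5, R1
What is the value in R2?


Register state trace:
  MOV R1, 85  → R1 = 85
  MOV R2, 41  → R2 = 41
  MOV R5, R1  → R5 = 85
Final: R2 = 41

41


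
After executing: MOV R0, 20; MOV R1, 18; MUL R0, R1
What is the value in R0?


Register state trace:
  MOV R0, 20  → R0 = 20
  MOV R1, 18  → R1 = 18
  MUL R0, R1  → R0 = 20 * 18 = 360
Final: R0 = 360

360


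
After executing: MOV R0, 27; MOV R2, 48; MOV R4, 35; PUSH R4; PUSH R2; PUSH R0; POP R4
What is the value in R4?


Stack trace (top is rightmost):
  MOV R0, 27  → R0 = 27
  MOV R2, 48  → R2 = 48
  MOV R4, 35  → R4 = 35
  PUSH R4  → stack: [35]
  PUSH R2  → stack: [35, 48]
  PUSH R0  → stack: [35, 48, 27]
  POP R4  → R4 = 27, stack: [35, 48]
Final: R4 = 27

27


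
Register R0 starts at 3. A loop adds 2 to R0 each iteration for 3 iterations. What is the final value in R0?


Starting value: R0 = 3
  Iter 1: R0 = 3 + 2 = 5
  Iter 2: R0 = 5 + 2 = 7
  Iter 3: R0 = 7 + 2 = 9
Final: R0 = 9

9


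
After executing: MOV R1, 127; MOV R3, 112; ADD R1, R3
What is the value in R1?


Register state trace:
  MOV R1, 127  → R1 = 127
  MOV R3, 112  → R3 = 112
  ADD R1, R3  → R1 = 127 + 112 = 239
Final: R1 = 239

239


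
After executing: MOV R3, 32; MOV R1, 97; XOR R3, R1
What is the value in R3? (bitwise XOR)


Register state trace:
  MOV R3, 32  → R3 = 32 (0b00100000)
  MOV R1, 97  → R1 = 97 (0b01100001)
  XOR R3, R1  → R3 = 32 XOR 97 = 65 (0b01000001)
Final: R3 = 65

65


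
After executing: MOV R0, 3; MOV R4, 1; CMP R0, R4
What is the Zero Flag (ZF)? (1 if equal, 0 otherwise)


Register state trace:
  MOV R0, 3  → R0 = 3
  MOV R4, 1  → R4 = 1
  CMP R0, R4  → computes 3 - 1 = 2
  Result is nonzero, so values are not equal
ZF = 0

0


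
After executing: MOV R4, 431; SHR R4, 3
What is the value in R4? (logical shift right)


Register state trace:
  MOV R4, 431  → R4 = 431
  SHR R4, 3  → R4 = 431 >> 3 = 431 // 2^3 = 53
Final: R4 = 53

53


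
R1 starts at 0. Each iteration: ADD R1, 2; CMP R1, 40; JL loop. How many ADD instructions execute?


Loop trace (R1 starts at 0, target 40, step 2):
  ADD #1: R1 = 0 + 2 = 2  → 2 < 40, loop
  ADD #2: R1 = 2 + 2 = 4  → 4 < 40, loop
  ADD #3: R1 = 4 + 2 = 6  → 6 < 40, loop
  ADD #4: R1 = 6 + 2 = 8  → 8 < 40, loop
  ADD #5: R1 = 8 + 2 = 10  → 10 < 40, loop
  ADD #6: R1 = 10 + 2 = 12  → 12 < 40, loop
  ADD #7: R1 = 12 + 2 = 14  → 14 < 40, loop
  ADD #8: R1 = 14 + 2 = 16  → 16 < 40, loop
  ADD #9: R1 = 16 + 2 = 18  → 18 < 40, loop
  ADD #10: R1 = 18 + 2 = 20  → 20 < 40, loop
  ADD #11: R1 = 20 + 2 = 22  → 22 < 40, loop
  ADD #12: R1 = 22 + 2 = 24  → 24 < 40, loop
  ADD #13: R1 = 24 + 2 = 26  → 26 < 40, loop
  ADD #14: R1 = 26 + 2 = 28  → 28 < 40, loop
  ADD #15: R1 = 28 + 2 = 30  → 30 < 40, loop
  ADD #16: R1 = 30 + 2 = 32  → 32 < 40, loop
  ADD #17: R1 = 32 + 2 = 34  → 34 < 40, loop
  ADD #18: R1 = 34 + 2 = 36  → 36 < 40, loop
  ADD #19: R1 = 36 + 2 = 38  → 38 < 40, loop
  ADD #20: R1 = 38 + 2 = 40  → 40 >= 40, exit
Total ADD instructions: 20

20


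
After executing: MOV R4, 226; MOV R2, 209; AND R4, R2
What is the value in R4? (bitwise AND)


Register state trace:
  MOV R4, 226  → R4 = 226 (0b11100010)
  MOV R2, 209  → R2 = 209 (0b11010001)
  AND R4, R2  → R4 = 226 AND 209 = 192 (0b11000000)
Final: R4 = 192

192


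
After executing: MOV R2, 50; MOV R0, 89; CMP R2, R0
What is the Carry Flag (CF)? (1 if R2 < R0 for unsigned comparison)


Register state trace:
  MOV R2, 50  → R2 = 50
  MOV R0, 89  → R0 = 89
  CMP R2, R0  → unsigned 50 - 89: borrow occurs
  50 < 89, so CF = 1
CF = 1

1


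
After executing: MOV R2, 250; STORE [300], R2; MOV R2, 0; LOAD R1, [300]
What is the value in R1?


Register and memory trace:
  MOV R2, 250  → R2 = 250
  STORE [300], R2  → mem[300] = 250
  MOV R2, 0  → R2 = 0
  LOAD R1, [300]  → R1 = mem[300] = 250
Final: R1 = 250

250


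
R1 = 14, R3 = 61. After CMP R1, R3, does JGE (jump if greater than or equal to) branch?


Trace:
  R1 = 14, R3 = 61
  CMP R1, R3  → compares 14 vs 61
  JGE checks: is 14 greater than or equal to 61?
  14 < 61, so condition is false
Branch taken: No

No


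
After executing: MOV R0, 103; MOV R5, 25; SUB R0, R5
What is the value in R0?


Register state trace:
  MOV R0, 103  → R0 = 103
  MOV R5, 25  → R5 = 25
  SUB R0, R5  → R0 = 103 - 25 = 78
Final: R0 = 78

78


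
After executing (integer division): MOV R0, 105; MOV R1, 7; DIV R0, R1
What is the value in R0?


Register state trace:
  MOV R0, 105  → R0 = 105
  MOV R1, 7  → R1 = 7
  DIV R0, R1  → R0 = 105 // 7 = 15
Final: R0 = 15

15


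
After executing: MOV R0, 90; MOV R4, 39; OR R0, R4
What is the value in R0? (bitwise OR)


Register state trace:
  MOV R0, 90  → R0 = 90 (0b01011010)
  MOV R4, 39  → R4 = 39 (0b00100111)
  OR R0, R4   → R0 = 90 OR 39 = 127 (0b01111111)
Final: R0 = 127

127


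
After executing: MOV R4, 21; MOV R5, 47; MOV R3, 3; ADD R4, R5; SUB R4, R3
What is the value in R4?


Register state trace:
  MOV R4, 21  → R4 = 21
  MOV R5, 47  → R5 = 47
  MOV R3, 3  → R3 = 3
  ADD R4, R5  → R4 = 21 + 47 = 68
  SUB R4, R3  → R4 = 68 - 3 = 65
Final: R4 = 65

65


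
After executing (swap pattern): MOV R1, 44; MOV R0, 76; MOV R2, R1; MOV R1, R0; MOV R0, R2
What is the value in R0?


Register state trace (swap pattern):
  MOV R1, 44  → R1 = 44
  MOV R0, 76  → R0 = 76
  MOV R2, R1  → R2 = 44  (save R1)
  MOV R1, R0  → R1 = 76  (R1 gets R0's value)
  MOV R0, R2  → R0 = 44  (R0 gets saved value)
Final: R0 = 44

44


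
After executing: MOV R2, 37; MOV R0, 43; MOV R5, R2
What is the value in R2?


Register state trace:
  MOV R2, 37  → R2 = 37
  MOV R0, 43  → R0 = 43
  MOV R5, R2  → R5 = 37
Final: R2 = 37

37


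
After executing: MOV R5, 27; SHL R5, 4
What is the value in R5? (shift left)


Register state trace:
  MOV R5, 27  → R5 = 27
  SHL R5, 4  → R5 = 27 << 4 = 27 * 2^4 = 432
Final: R5 = 432

432


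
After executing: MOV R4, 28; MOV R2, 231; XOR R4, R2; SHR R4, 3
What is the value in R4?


Register state trace:
  MOV R4, 28  → R4 = 28 (0b00011100)
  MOV R2, 231  → R2 = 231 (0b11100111)
  XOR R4, R2  → R4 = 28 XOR 231 = 251 (0b11111011)
  SHR R4, 3  → R4 = 251 >> 3 = 31
Final: R4 = 31

31


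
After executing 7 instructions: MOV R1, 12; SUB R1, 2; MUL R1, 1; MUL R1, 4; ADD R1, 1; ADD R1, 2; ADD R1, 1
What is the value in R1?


Register state trace:
  MOV R1, 12  → R1 = 12
  SUB R1, 2  → R1 = 12 - 2 = 10
  MUL R1, 1  → R1 = 10 * 1 = 10
  MUL R1, 4  → R1 = 10 * 4 = 40
  ADD R1, 1  → R1 = 40 + 1 = 41
  ADD R1, 2  → R1 = 41 + 2 = 43
  ADD R1, 1  → R1 = 43 + 1 = 44
Final: R1 = 44

44


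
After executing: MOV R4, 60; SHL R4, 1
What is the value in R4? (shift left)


Register state trace:
  MOV R4, 60  → R4 = 60
  SHL R4, 1  → R4 = 60 << 1 = 60 * 2^1 = 120
Final: R4 = 120

120


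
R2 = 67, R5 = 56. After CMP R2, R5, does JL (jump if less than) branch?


Trace:
  R2 = 67, R5 = 56
  CMP R2, R5  → compares 67 vs 56
  JL checks: is 67 less than 56?
  67 > 56, so condition is false
Branch taken: No

No


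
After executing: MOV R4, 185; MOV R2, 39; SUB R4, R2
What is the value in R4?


Register state trace:
  MOV R4, 185  → R4 = 185
  MOV R2, 39  → R2 = 39
  SUB R4, R2  → R4 = 185 - 39 = 146
Final: R4 = 146

146


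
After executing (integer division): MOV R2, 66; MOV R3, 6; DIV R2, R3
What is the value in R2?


Register state trace:
  MOV R2, 66  → R2 = 66
  MOV R3, 6  → R3 = 6
  DIV R2, R3  → R2 = 66 // 6 = 11
Final: R2 = 11

11


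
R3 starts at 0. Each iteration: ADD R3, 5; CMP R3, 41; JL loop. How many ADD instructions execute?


Loop trace (R3 starts at 0, target 41, step 5):
  ADD #1: R3 = 0 + 5 = 5  → 5 < 41, loop
  ADD #2: R3 = 5 + 5 = 10  → 10 < 41, loop
  ADD #3: R3 = 10 + 5 = 15  → 15 < 41, loop
  ADD #4: R3 = 15 + 5 = 20  → 20 < 41, loop
  ADD #5: R3 = 20 + 5 = 25  → 25 < 41, loop
  ADD #6: R3 = 25 + 5 = 30  → 30 < 41, loop
  ADD #7: R3 = 30 + 5 = 35  → 35 < 41, loop
  ADD #8: R3 = 35 + 5 = 40  → 40 < 41, loop
  ADD #9: R3 = 40 + 5 = 45  → 45 >= 41, exit
Total ADD instructions: 9

9


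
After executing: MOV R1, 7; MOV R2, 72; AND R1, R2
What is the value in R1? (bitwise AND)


Register state trace:
  MOV R1, 7  → R1 = 7 (0b00000111)
  MOV R2, 72  → R2 = 72 (0b01001000)
  AND R1, R2  → R1 = 7 AND 72 = 0 (0b00000000)
Final: R1 = 0

0


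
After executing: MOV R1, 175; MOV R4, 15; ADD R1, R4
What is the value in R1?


Register state trace:
  MOV R1, 175  → R1 = 175
  MOV R4, 15  → R4 = 15
  ADD R1, R4  → R1 = 175 + 15 = 190
Final: R1 = 190

190


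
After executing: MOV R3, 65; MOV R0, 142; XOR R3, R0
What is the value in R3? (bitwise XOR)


Register state trace:
  MOV R3, 65  → R3 = 65 (0b01000001)
  MOV R0, 142  → R0 = 142 (0b10001110)
  XOR R3, R0  → R3 = 65 XOR 142 = 207 (0b11001111)
Final: R3 = 207

207


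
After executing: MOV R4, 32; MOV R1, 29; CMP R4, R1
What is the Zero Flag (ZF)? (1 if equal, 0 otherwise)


Register state trace:
  MOV R4, 32  → R4 = 32
  MOV R1, 29  → R1 = 29
  CMP R4, R1  → computes 32 - 29 = 3
  Result is nonzero, so values are not equal
ZF = 0

0


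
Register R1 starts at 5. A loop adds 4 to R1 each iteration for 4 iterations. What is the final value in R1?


Starting value: R1 = 5
  Iter 1: R1 = 5 + 4 = 9
  Iter 2: R1 = 9 + 4 = 13
  Iter 3: R1 = 13 + 4 = 17
  Iter 4: R1 = 17 + 4 = 21
Final: R1 = 21

21


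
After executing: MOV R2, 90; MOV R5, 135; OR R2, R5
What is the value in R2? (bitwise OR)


Register state trace:
  MOV R2, 90  → R2 = 90 (0b01011010)
  MOV R5, 135  → R5 = 135 (0b10000111)
  OR R2, R5   → R2 = 90 OR 135 = 223 (0b11011111)
Final: R2 = 223

223


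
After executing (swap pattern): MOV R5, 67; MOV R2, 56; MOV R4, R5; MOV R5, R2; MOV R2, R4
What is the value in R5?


Register state trace (swap pattern):
  MOV R5, 67  → R5 = 67
  MOV R2, 56  → R2 = 56
  MOV R4, R5  → R4 = 67  (save R5)
  MOV R5, R2  → R5 = 56  (R5 gets R2's value)
  MOV R2, R4  → R2 = 67  (R2 gets saved value)
Final: R5 = 56

56


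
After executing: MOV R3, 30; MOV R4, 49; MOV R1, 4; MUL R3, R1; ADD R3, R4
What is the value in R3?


Register state trace:
  MOV R3, 30  → R3 = 30
  MOV R4, 49  → R4 = 49
  MOV R1, 4  → R1 = 4
  MUL R3, R1  → R3 = 30 * 4 = 120
  ADD R3, R4  → R3 = 120 + 49 = 169
Final: R3 = 169

169


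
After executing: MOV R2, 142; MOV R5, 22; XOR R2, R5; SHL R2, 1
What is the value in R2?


Register state trace:
  MOV R2, 142  → R2 = 142 (0b10001110)
  MOV R5, 22  → R5 = 22 (0b00010110)
  XOR R2, R5  → R2 = 142 XOR 22 = 152 (0b10011000)
  SHL R2, 1  → R2 = 152 << 1 = 304
Final: R2 = 304

304


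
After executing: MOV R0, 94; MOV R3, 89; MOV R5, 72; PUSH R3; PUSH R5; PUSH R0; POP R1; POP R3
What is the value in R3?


Stack trace (top is rightmost):
  MOV R0, 94  → R0 = 94
  MOV R3, 89  → R3 = 89
  MOV R5, 72  → R5 = 72
  PUSH R3  → stack: [89]
  PUSH R5  → stack: [89, 72]
  PUSH R0  → stack: [89, 72, 94]
  POP R1  → R1 = 94, stack: [89, 72]
  POP R3  → R3 = 72, stack: [89]
Final: R3 = 72

72


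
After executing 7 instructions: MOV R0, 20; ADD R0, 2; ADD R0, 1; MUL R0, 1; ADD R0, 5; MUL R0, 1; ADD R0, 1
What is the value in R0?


Register state trace:
  MOV R0, 20  → R0 = 20
  ADD R0, 2  → R0 = 20 + 2 = 22
  ADD R0, 1  → R0 = 22 + 1 = 23
  MUL R0, 1  → R0 = 23 * 1 = 23
  ADD R0, 5  → R0 = 23 + 5 = 28
  MUL R0, 1  → R0 = 28 * 1 = 28
  ADD R0, 1  → R0 = 28 + 1 = 29
Final: R0 = 29

29


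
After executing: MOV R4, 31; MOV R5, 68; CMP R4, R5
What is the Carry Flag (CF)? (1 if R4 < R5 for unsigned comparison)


Register state trace:
  MOV R4, 31  → R4 = 31
  MOV R5, 68  → R5 = 68
  CMP R4, R5  → unsigned 31 - 68: borrow occurs
  31 < 68, so CF = 1
CF = 1

1


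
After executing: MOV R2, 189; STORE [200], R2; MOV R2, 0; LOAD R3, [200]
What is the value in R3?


Register and memory trace:
  MOV R2, 189  → R2 = 189
  STORE [200], R2  → mem[200] = 189
  MOV R2, 0  → R2 = 0
  LOAD R3, [200]  → R3 = mem[200] = 189
Final: R3 = 189

189


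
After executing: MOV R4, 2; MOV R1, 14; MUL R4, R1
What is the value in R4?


Register state trace:
  MOV R4, 2  → R4 = 2
  MOV R1, 14  → R1 = 14
  MUL R4, R1  → R4 = 2 * 14 = 28
Final: R4 = 28

28


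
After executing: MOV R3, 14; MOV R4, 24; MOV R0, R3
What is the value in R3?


Register state trace:
  MOV R3, 14  → R3 = 14
  MOV R4, 24  → R4 = 24
  MOV R0, R3  → R0 = 14
Final: R3 = 14

14


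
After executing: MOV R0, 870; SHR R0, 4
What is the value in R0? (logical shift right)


Register state trace:
  MOV R0, 870  → R0 = 870
  SHR R0, 4  → R0 = 870 >> 4 = 870 // 2^4 = 54
Final: R0 = 54

54


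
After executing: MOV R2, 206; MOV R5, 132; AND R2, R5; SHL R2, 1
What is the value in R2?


Register state trace:
  MOV R2, 206  → R2 = 206 (0b11001110)
  MOV R5, 132  → R5 = 132 (0b10000100)
  AND R2, R5  → R2 = 206 AND 132 = 132 (0b10000100)
  SHL R2, 1  → R2 = 132 << 1 = 264
Final: R2 = 264

264


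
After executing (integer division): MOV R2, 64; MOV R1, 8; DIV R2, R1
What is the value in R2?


Register state trace:
  MOV R2, 64  → R2 = 64
  MOV R1, 8  → R1 = 8
  DIV R2, R1  → R2 = 64 // 8 = 8
Final: R2 = 8

8


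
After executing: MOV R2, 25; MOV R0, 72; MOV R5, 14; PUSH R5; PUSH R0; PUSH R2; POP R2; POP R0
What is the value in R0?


Stack trace (top is rightmost):
  MOV R2, 25  → R2 = 25
  MOV R0, 72  → R0 = 72
  MOV R5, 14  → R5 = 14
  PUSH R5  → stack: [14]
  PUSH R0  → stack: [14, 72]
  PUSH R2  → stack: [14, 72, 25]
  POP R2  → R2 = 25, stack: [14, 72]
  POP R0  → R0 = 72, stack: [14]
Final: R0 = 72

72


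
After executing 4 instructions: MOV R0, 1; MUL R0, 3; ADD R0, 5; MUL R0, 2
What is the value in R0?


Register state trace:
  MOV R0, 1  → R0 = 1
  MUL R0, 3  → R0 = 1 * 3 = 3
  ADD R0, 5  → R0 = 3 + 5 = 8
  MUL R0, 2  → R0 = 8 * 2 = 16
Final: R0 = 16

16


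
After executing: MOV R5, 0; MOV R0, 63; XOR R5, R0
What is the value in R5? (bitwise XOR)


Register state trace:
  MOV R5, 0  → R5 = 0 (0b00000000)
  MOV R0, 63  → R0 = 63 (0b00111111)
  XOR R5, R0  → R5 = 0 XOR 63 = 63 (0b00111111)
Final: R5 = 63

63


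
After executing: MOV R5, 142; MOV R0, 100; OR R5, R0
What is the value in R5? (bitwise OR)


Register state trace:
  MOV R5, 142  → R5 = 142 (0b10001110)
  MOV R0, 100  → R0 = 100 (0b01100100)
  OR R5, R0   → R5 = 142 OR 100 = 238 (0b11101110)
Final: R5 = 238

238


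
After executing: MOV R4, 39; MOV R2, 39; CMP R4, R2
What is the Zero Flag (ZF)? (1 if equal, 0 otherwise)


Register state trace:
  MOV R4, 39  → R4 = 39
  MOV R2, 39  → R2 = 39
  CMP R4, R2  → computes 39 - 39 = 0
  Result is zero, so values are equal
ZF = 1

1


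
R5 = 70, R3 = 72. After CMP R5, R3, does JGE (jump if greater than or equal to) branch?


Trace:
  R5 = 70, R3 = 72
  CMP R5, R3  → compares 70 vs 72
  JGE checks: is 70 greater than or equal to 72?
  70 < 72, so condition is false
Branch taken: No

No


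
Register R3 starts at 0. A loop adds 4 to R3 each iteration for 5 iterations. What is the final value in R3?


Starting value: R3 = 0
  Iter 1: R3 = 0 + 4 = 4
  Iter 2: R3 = 4 + 4 = 8
  Iter 3: R3 = 8 + 4 = 12
  Iter 4: R3 = 12 + 4 = 16
  Iter 5: R3 = 16 + 4 = 20
Final: R3 = 20

20


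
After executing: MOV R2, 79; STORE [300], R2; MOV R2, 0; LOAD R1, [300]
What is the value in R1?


Register and memory trace:
  MOV R2, 79  → R2 = 79
  STORE [300], R2  → mem[300] = 79
  MOV R2, 0  → R2 = 0
  LOAD R1, [300]  → R1 = mem[300] = 79
Final: R1 = 79

79


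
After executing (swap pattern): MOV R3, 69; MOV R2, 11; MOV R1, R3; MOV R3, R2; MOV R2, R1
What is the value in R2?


Register state trace (swap pattern):
  MOV R3, 69  → R3 = 69
  MOV R2, 11  → R2 = 11
  MOV R1, R3  → R1 = 69  (save R3)
  MOV R3, R2  → R3 = 11  (R3 gets R2's value)
  MOV R2, R1  → R2 = 69  (R2 gets saved value)
Final: R2 = 69

69


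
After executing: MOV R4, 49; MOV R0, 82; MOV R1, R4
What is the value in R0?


Register state trace:
  MOV R4, 49  → R4 = 49
  MOV R0, 82  → R0 = 82
  MOV R1, R4  → R1 = 49
Final: R0 = 82

82


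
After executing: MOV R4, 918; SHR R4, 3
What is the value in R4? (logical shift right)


Register state trace:
  MOV R4, 918  → R4 = 918
  SHR R4, 3  → R4 = 918 >> 3 = 918 // 2^3 = 114
Final: R4 = 114

114


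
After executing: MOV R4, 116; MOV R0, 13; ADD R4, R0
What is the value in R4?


Register state trace:
  MOV R4, 116  → R4 = 116
  MOV R0, 13  → R0 = 13
  ADD R4, R0  → R4 = 116 + 13 = 129
Final: R4 = 129

129


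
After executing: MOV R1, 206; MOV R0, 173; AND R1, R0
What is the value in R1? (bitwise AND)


Register state trace:
  MOV R1, 206  → R1 = 206 (0b11001110)
  MOV R0, 173  → R0 = 173 (0b10101101)
  AND R1, R0  → R1 = 206 AND 173 = 140 (0b10001100)
Final: R1 = 140

140


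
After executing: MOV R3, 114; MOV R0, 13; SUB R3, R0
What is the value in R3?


Register state trace:
  MOV R3, 114  → R3 = 114
  MOV R0, 13  → R0 = 13
  SUB R3, R0  → R3 = 114 - 13 = 101
Final: R3 = 101

101


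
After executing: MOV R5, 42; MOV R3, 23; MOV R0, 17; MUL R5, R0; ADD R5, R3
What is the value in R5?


Register state trace:
  MOV R5, 42  → R5 = 42
  MOV R3, 23  → R3 = 23
  MOV R0, 17  → R0 = 17
  MUL R5, R0  → R5 = 42 * 17 = 714
  ADD R5, R3  → R5 = 714 + 23 = 737
Final: R5 = 737

737


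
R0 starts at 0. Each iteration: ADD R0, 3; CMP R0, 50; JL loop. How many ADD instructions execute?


Loop trace (R0 starts at 0, target 50, step 3):
  ADD #1: R0 = 0 + 3 = 3  → 3 < 50, loop
  ADD #2: R0 = 3 + 3 = 6  → 6 < 50, loop
  ADD #3: R0 = 6 + 3 = 9  → 9 < 50, loop
  ADD #4: R0 = 9 + 3 = 12  → 12 < 50, loop
  ADD #5: R0 = 12 + 3 = 15  → 15 < 50, loop
  ADD #6: R0 = 15 + 3 = 18  → 18 < 50, loop
  ADD #7: R0 = 18 + 3 = 21  → 21 < 50, loop
  ADD #8: R0 = 21 + 3 = 24  → 24 < 50, loop
  ADD #9: R0 = 24 + 3 = 27  → 27 < 50, loop
  ADD #10: R0 = 27 + 3 = 30  → 30 < 50, loop
  ADD #11: R0 = 30 + 3 = 33  → 33 < 50, loop
  ADD #12: R0 = 33 + 3 = 36  → 36 < 50, loop
  ADD #13: R0 = 36 + 3 = 39  → 39 < 50, loop
  ADD #14: R0 = 39 + 3 = 42  → 42 < 50, loop
  ADD #15: R0 = 42 + 3 = 45  → 45 < 50, loop
  ADD #16: R0 = 45 + 3 = 48  → 48 < 50, loop
  ADD #17: R0 = 48 + 3 = 51  → 51 >= 50, exit
Total ADD instructions: 17

17


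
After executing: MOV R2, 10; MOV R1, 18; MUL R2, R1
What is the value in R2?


Register state trace:
  MOV R2, 10  → R2 = 10
  MOV R1, 18  → R1 = 18
  MUL R2, R1  → R2 = 10 * 18 = 180
Final: R2 = 180

180


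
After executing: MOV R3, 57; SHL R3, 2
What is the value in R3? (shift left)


Register state trace:
  MOV R3, 57  → R3 = 57
  SHL R3, 2  → R3 = 57 << 2 = 57 * 2^2 = 228
Final: R3 = 228

228


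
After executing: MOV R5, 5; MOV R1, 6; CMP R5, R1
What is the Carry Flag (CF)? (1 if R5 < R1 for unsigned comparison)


Register state trace:
  MOV R5, 5  → R5 = 5
  MOV R1, 6  → R1 = 6
  CMP R5, R1  → unsigned 5 - 6: borrow occurs
  5 < 6, so CF = 1
CF = 1

1


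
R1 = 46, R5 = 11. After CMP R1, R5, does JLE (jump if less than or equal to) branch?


Trace:
  R1 = 46, R5 = 11
  CMP R1, R5  → compares 46 vs 11
  JLE checks: is 46 less than or equal to 11?
  46 > 11, so condition is false
Branch taken: No

No


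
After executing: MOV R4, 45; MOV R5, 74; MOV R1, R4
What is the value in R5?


Register state trace:
  MOV R4, 45  → R4 = 45
  MOV R5, 74  → R5 = 74
  MOV R1, R4  → R1 = 45
Final: R5 = 74

74


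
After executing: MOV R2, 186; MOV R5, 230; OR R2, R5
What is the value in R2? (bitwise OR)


Register state trace:
  MOV R2, 186  → R2 = 186 (0b10111010)
  MOV R5, 230  → R5 = 230 (0b11100110)
  OR R2, R5   → R2 = 186 OR 230 = 254 (0b11111110)
Final: R2 = 254

254


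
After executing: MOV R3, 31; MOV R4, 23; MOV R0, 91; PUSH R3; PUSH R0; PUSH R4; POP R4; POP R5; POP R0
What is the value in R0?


Stack trace (top is rightmost):
  MOV R3, 31  → R3 = 31
  MOV R4, 23  → R4 = 23
  MOV R0, 91  → R0 = 91
  PUSH R3  → stack: [31]
  PUSH R0  → stack: [31, 91]
  PUSH R4  → stack: [31, 91, 23]
  POP R4  → R4 = 23, stack: [31, 91]
  POP R5  → R5 = 91, stack: [31]
  POP R0  → R0 = 31, stack: []
Final: R0 = 31

31


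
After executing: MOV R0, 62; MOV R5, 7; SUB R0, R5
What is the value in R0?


Register state trace:
  MOV R0, 62  → R0 = 62
  MOV R5, 7  → R5 = 7
  SUB R0, R5  → R0 = 62 - 7 = 55
Final: R0 = 55

55


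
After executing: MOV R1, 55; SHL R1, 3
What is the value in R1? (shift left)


Register state trace:
  MOV R1, 55  → R1 = 55
  SHL R1, 3  → R1 = 55 << 3 = 55 * 2^3 = 440
Final: R1 = 440

440


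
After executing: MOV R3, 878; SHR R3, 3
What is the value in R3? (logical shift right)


Register state trace:
  MOV R3, 878  → R3 = 878
  SHR R3, 3  → R3 = 878 >> 3 = 878 // 2^3 = 109
Final: R3 = 109

109


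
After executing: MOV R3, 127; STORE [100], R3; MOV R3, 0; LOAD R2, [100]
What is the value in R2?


Register and memory trace:
  MOV R3, 127  → R3 = 127
  STORE [100], R3  → mem[100] = 127
  MOV R3, 0  → R3 = 0
  LOAD R2, [100]  → R2 = mem[100] = 127
Final: R2 = 127

127


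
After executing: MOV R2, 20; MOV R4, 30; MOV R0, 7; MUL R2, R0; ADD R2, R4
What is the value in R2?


Register state trace:
  MOV R2, 20  → R2 = 20
  MOV R4, 30  → R4 = 30
  MOV R0, 7  → R0 = 7
  MUL R2, R0  → R2 = 20 * 7 = 140
  ADD R2, R4  → R2 = 140 + 30 = 170
Final: R2 = 170

170


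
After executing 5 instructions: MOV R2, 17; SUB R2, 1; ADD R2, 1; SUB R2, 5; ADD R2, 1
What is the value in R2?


Register state trace:
  MOV R2, 17  → R2 = 17
  SUB R2, 1  → R2 = 17 - 1 = 16
  ADD R2, 1  → R2 = 16 + 1 = 17
  SUB R2, 5  → R2 = 17 - 5 = 12
  ADD R2, 1  → R2 = 12 + 1 = 13
Final: R2 = 13

13


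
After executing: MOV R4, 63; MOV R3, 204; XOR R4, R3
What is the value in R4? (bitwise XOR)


Register state trace:
  MOV R4, 63  → R4 = 63 (0b00111111)
  MOV R3, 204  → R3 = 204 (0b11001100)
  XOR R4, R3  → R4 = 63 XOR 204 = 243 (0b11110011)
Final: R4 = 243

243


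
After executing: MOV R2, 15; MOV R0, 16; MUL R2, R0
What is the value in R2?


Register state trace:
  MOV R2, 15  → R2 = 15
  MOV R0, 16  → R0 = 16
  MUL R2, R0  → R2 = 15 * 16 = 240
Final: R2 = 240

240


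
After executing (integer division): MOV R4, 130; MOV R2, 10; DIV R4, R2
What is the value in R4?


Register state trace:
  MOV R4, 130  → R4 = 130
  MOV R2, 10  → R2 = 10
  DIV R4, R2  → R4 = 130 // 10 = 13
Final: R4 = 13

13


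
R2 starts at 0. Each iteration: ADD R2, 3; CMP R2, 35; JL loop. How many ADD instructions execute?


Loop trace (R2 starts at 0, target 35, step 3):
  ADD #1: R2 = 0 + 3 = 3  → 3 < 35, loop
  ADD #2: R2 = 3 + 3 = 6  → 6 < 35, loop
  ADD #3: R2 = 6 + 3 = 9  → 9 < 35, loop
  ADD #4: R2 = 9 + 3 = 12  → 12 < 35, loop
  ADD #5: R2 = 12 + 3 = 15  → 15 < 35, loop
  ADD #6: R2 = 15 + 3 = 18  → 18 < 35, loop
  ADD #7: R2 = 18 + 3 = 21  → 21 < 35, loop
  ADD #8: R2 = 21 + 3 = 24  → 24 < 35, loop
  ADD #9: R2 = 24 + 3 = 27  → 27 < 35, loop
  ADD #10: R2 = 27 + 3 = 30  → 30 < 35, loop
  ADD #11: R2 = 30 + 3 = 33  → 33 < 35, loop
  ADD #12: R2 = 33 + 3 = 36  → 36 >= 35, exit
Total ADD instructions: 12

12


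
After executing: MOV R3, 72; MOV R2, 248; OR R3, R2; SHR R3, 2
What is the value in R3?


Register state trace:
  MOV R3, 72  → R3 = 72 (0b01001000)
  MOV R2, 248  → R2 = 248 (0b11111000)
  OR R3, R2  → R3 = 72 OR 248 = 248 (0b11111000)
  SHR R3, 2  → R3 = 248 >> 2 = 62
Final: R3 = 62

62


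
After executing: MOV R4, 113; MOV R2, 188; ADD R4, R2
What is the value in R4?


Register state trace:
  MOV R4, 113  → R4 = 113
  MOV R2, 188  → R2 = 188
  ADD R4, R2  → R4 = 113 + 188 = 301
Final: R4 = 301

301


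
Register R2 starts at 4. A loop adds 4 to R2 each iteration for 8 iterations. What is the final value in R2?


Starting value: R2 = 4
  Iter 1: R2 = 4 + 4 = 8
  Iter 2: R2 = 8 + 4 = 12
  Iter 3: R2 = 12 + 4 = 16
  Iter 4: R2 = 16 + 4 = 20
  Iter 5: R2 = 20 + 4 = 24
  Iter 6: R2 = 24 + 4 = 28
  Iter 7: R2 = 28 + 4 = 32
  Iter 8: R2 = 32 + 4 = 36
Final: R2 = 36

36


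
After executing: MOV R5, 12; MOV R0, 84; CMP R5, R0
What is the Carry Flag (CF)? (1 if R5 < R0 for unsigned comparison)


Register state trace:
  MOV R5, 12  → R5 = 12
  MOV R0, 84  → R0 = 84
  CMP R5, R0  → unsigned 12 - 84: borrow occurs
  12 < 84, so CF = 1
CF = 1

1


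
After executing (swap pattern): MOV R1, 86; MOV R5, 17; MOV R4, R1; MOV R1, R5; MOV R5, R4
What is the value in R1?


Register state trace (swap pattern):
  MOV R1, 86  → R1 = 86
  MOV R5, 17  → R5 = 17
  MOV R4, R1  → R4 = 86  (save R1)
  MOV R1, R5  → R1 = 17  (R1 gets R5's value)
  MOV R5, R4  → R5 = 86  (R5 gets saved value)
Final: R1 = 17

17


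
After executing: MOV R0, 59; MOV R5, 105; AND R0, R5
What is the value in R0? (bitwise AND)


Register state trace:
  MOV R0, 59  → R0 = 59 (0b00111011)
  MOV R5, 105  → R5 = 105 (0b01101001)
  AND R0, R5  → R0 = 59 AND 105 = 41 (0b00101001)
Final: R0 = 41

41


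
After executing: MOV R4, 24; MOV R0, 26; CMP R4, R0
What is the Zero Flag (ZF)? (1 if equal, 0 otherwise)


Register state trace:
  MOV R4, 24  → R4 = 24
  MOV R0, 26  → R0 = 26
  CMP R4, R0  → computes 24 - 26 = -2
  Result is nonzero, so values are not equal
ZF = 0

0


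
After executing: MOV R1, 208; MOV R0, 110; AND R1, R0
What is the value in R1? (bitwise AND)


Register state trace:
  MOV R1, 208  → R1 = 208 (0b11010000)
  MOV R0, 110  → R0 = 110 (0b01101110)
  AND R1, R0  → R1 = 208 AND 110 = 64 (0b01000000)
Final: R1 = 64

64


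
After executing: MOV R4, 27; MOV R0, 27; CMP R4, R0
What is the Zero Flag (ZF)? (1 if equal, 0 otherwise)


Register state trace:
  MOV R4, 27  → R4 = 27
  MOV R0, 27  → R0 = 27
  CMP R4, R0  → computes 27 - 27 = 0
  Result is zero, so values are equal
ZF = 1

1


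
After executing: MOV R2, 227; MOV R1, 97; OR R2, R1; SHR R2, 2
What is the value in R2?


Register state trace:
  MOV R2, 227  → R2 = 227 (0b11100011)
  MOV R1, 97  → R1 = 97 (0b01100001)
  OR R2, R1  → R2 = 227 OR 97 = 227 (0b11100011)
  SHR R2, 2  → R2 = 227 >> 2 = 56
Final: R2 = 56

56


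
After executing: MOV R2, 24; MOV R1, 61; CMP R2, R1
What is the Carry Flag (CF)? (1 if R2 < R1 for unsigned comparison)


Register state trace:
  MOV R2, 24  → R2 = 24
  MOV R1, 61  → R1 = 61
  CMP R2, R1  → unsigned 24 - 61: borrow occurs
  24 < 61, so CF = 1
CF = 1

1


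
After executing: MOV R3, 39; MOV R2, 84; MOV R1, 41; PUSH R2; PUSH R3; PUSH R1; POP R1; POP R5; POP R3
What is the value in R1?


Stack trace (top is rightmost):
  MOV R3, 39  → R3 = 39
  MOV R2, 84  → R2 = 84
  MOV R1, 41  → R1 = 41
  PUSH R2  → stack: [84]
  PUSH R3  → stack: [84, 39]
  PUSH R1  → stack: [84, 39, 41]
  POP R1  → R1 = 41, stack: [84, 39]
  POP R5  → R5 = 39, stack: [84]
  POP R3  → R3 = 84, stack: []
Final: R1 = 41

41


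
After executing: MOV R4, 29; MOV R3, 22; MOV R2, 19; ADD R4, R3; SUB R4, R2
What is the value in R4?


Register state trace:
  MOV R4, 29  → R4 = 29
  MOV R3, 22  → R3 = 22
  MOV R2, 19  → R2 = 19
  ADD R4, R3  → R4 = 29 + 22 = 51
  SUB R4, R2  → R4 = 51 - 19 = 32
Final: R4 = 32

32


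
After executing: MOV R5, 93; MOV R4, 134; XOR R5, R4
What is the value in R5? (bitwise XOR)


Register state trace:
  MOV R5, 93  → R5 = 93 (0b01011101)
  MOV R4, 134  → R4 = 134 (0b10000110)
  XOR R5, R4  → R5 = 93 XOR 134 = 219 (0b11011011)
Final: R5 = 219

219


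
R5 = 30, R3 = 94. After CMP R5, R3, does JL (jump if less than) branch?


Trace:
  R5 = 30, R3 = 94
  CMP R5, R3  → compares 30 vs 94
  JL checks: is 30 less than 94?
  30 < 94, so condition is true
Branch taken: Yes

Yes


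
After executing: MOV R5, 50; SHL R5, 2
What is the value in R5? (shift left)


Register state trace:
  MOV R5, 50  → R5 = 50
  SHL R5, 2  → R5 = 50 << 2 = 50 * 2^2 = 200
Final: R5 = 200

200


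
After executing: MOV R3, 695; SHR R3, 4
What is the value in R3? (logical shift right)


Register state trace:
  MOV R3, 695  → R3 = 695
  SHR R3, 4  → R3 = 695 >> 4 = 695 // 2^4 = 43
Final: R3 = 43

43


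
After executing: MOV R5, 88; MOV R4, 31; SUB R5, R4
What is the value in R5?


Register state trace:
  MOV R5, 88  → R5 = 88
  MOV R4, 31  → R4 = 31
  SUB R5, R4  → R5 = 88 - 31 = 57
Final: R5 = 57

57


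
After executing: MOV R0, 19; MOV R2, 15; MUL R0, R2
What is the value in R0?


Register state trace:
  MOV R0, 19  → R0 = 19
  MOV R2, 15  → R2 = 15
  MUL R0, R2  → R0 = 19 * 15 = 285
Final: R0 = 285

285


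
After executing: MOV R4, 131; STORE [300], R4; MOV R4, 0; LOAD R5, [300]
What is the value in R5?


Register and memory trace:
  MOV R4, 131  → R4 = 131
  STORE [300], R4  → mem[300] = 131
  MOV R4, 0  → R4 = 0
  LOAD R5, [300]  → R5 = mem[300] = 131
Final: R5 = 131

131


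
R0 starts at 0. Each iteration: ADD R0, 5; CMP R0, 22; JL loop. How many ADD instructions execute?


Loop trace (R0 starts at 0, target 22, step 5):
  ADD #1: R0 = 0 + 5 = 5  → 5 < 22, loop
  ADD #2: R0 = 5 + 5 = 10  → 10 < 22, loop
  ADD #3: R0 = 10 + 5 = 15  → 15 < 22, loop
  ADD #4: R0 = 15 + 5 = 20  → 20 < 22, loop
  ADD #5: R0 = 20 + 5 = 25  → 25 >= 22, exit
Total ADD instructions: 5

5


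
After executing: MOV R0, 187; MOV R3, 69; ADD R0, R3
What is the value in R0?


Register state trace:
  MOV R0, 187  → R0 = 187
  MOV R3, 69  → R3 = 69
  ADD R0, R3  → R0 = 187 + 69 = 256
Final: R0 = 256

256


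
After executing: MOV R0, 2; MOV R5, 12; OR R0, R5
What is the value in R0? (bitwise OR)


Register state trace:
  MOV R0, 2  → R0 = 2 (0b00000010)
  MOV R5, 12  → R5 = 12 (0b00001100)
  OR R0, R5   → R0 = 2 OR 12 = 14 (0b00001110)
Final: R0 = 14

14


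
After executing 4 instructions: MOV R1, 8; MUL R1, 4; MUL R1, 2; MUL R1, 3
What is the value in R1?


Register state trace:
  MOV R1, 8  → R1 = 8
  MUL R1, 4  → R1 = 8 * 4 = 32
  MUL R1, 2  → R1 = 32 * 2 = 64
  MUL R1, 3  → R1 = 64 * 3 = 192
Final: R1 = 192

192


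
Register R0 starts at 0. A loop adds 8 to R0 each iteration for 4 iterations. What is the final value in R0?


Starting value: R0 = 0
  Iter 1: R0 = 0 + 8 = 8
  Iter 2: R0 = 8 + 8 = 16
  Iter 3: R0 = 16 + 8 = 24
  Iter 4: R0 = 24 + 8 = 32
Final: R0 = 32

32


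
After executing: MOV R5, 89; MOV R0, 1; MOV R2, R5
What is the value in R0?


Register state trace:
  MOV R5, 89  → R5 = 89
  MOV R0, 1  → R0 = 1
  MOV R2, R5  → R2 = 89
Final: R0 = 1

1


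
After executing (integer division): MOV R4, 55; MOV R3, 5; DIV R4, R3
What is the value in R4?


Register state trace:
  MOV R4, 55  → R4 = 55
  MOV R3, 5  → R3 = 5
  DIV R4, R3  → R4 = 55 // 5 = 11
Final: R4 = 11

11


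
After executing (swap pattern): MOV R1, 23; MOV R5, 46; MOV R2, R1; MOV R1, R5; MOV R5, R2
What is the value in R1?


Register state trace (swap pattern):
  MOV R1, 23  → R1 = 23
  MOV R5, 46  → R5 = 46
  MOV R2, R1  → R2 = 23  (save R1)
  MOV R1, R5  → R1 = 46  (R1 gets R5's value)
  MOV R5, R2  → R5 = 23  (R5 gets saved value)
Final: R1 = 46

46


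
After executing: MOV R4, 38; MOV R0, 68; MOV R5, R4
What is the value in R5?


Register state trace:
  MOV R4, 38  → R4 = 38
  MOV R0, 68  → R0 = 68
  MOV R5, R4  → R5 = 38
Final: R5 = 38

38


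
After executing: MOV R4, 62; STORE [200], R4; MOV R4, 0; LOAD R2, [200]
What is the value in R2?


Register and memory trace:
  MOV R4, 62  → R4 = 62
  STORE [200], R4  → mem[200] = 62
  MOV R4, 0  → R4 = 0
  LOAD R2, [200]  → R2 = mem[200] = 62
Final: R2 = 62

62


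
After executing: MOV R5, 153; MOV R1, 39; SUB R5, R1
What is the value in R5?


Register state trace:
  MOV R5, 153  → R5 = 153
  MOV R1, 39  → R1 = 39
  SUB R5, R1  → R5 = 153 - 39 = 114
Final: R5 = 114

114


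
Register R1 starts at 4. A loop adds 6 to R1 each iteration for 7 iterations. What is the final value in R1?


Starting value: R1 = 4
  Iter 1: R1 = 4 + 6 = 10
  Iter 2: R1 = 10 + 6 = 16
  Iter 3: R1 = 16 + 6 = 22
  Iter 4: R1 = 22 + 6 = 28
  Iter 5: R1 = 28 + 6 = 34
  Iter 6: R1 = 34 + 6 = 40
  Iter 7: R1 = 40 + 6 = 46
Final: R1 = 46

46


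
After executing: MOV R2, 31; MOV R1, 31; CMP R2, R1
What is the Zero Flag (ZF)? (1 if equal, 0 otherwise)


Register state trace:
  MOV R2, 31  → R2 = 31
  MOV R1, 31  → R1 = 31
  CMP R2, R1  → computes 31 - 31 = 0
  Result is zero, so values are equal
ZF = 1

1


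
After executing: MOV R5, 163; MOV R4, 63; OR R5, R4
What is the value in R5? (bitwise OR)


Register state trace:
  MOV R5, 163  → R5 = 163 (0b10100011)
  MOV R4, 63  → R4 = 63 (0b00111111)
  OR R5, R4   → R5 = 163 OR 63 = 191 (0b10111111)
Final: R5 = 191

191


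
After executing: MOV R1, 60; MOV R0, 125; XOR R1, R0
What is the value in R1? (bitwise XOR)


Register state trace:
  MOV R1, 60  → R1 = 60 (0b00111100)
  MOV R0, 125  → R0 = 125 (0b01111101)
  XOR R1, R0  → R1 = 60 XOR 125 = 65 (0b01000001)
Final: R1 = 65

65


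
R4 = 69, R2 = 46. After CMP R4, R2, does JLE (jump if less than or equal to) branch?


Trace:
  R4 = 69, R2 = 46
  CMP R4, R2  → compares 69 vs 46
  JLE checks: is 69 less than or equal to 46?
  69 > 46, so condition is false
Branch taken: No

No


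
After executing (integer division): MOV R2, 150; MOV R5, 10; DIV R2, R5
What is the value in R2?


Register state trace:
  MOV R2, 150  → R2 = 150
  MOV R5, 10  → R5 = 10
  DIV R2, R5  → R2 = 150 // 10 = 15
Final: R2 = 15

15


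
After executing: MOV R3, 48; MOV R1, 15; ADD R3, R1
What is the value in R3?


Register state trace:
  MOV R3, 48  → R3 = 48
  MOV R1, 15  → R1 = 15
  ADD R3, R1  → R3 = 48 + 15 = 63
Final: R3 = 63

63


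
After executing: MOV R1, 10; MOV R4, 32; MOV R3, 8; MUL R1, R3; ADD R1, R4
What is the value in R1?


Register state trace:
  MOV R1, 10  → R1 = 10
  MOV R4, 32  → R4 = 32
  MOV R3, 8  → R3 = 8
  MUL R1, R3  → R1 = 10 * 8 = 80
  ADD R1, R4  → R1 = 80 + 32 = 112
Final: R1 = 112

112


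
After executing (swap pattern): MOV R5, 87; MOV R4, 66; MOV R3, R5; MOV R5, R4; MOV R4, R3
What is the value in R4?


Register state trace (swap pattern):
  MOV R5, 87  → R5 = 87
  MOV R4, 66  → R4 = 66
  MOV R3, R5  → R3 = 87  (save R5)
  MOV R5, R4  → R5 = 66  (R5 gets R4's value)
  MOV R4, R3  → R4 = 87  (R4 gets saved value)
Final: R4 = 87

87


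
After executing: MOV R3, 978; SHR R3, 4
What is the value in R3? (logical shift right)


Register state trace:
  MOV R3, 978  → R3 = 978
  SHR R3, 4  → R3 = 978 >> 4 = 978 // 2^4 = 61
Final: R3 = 61

61


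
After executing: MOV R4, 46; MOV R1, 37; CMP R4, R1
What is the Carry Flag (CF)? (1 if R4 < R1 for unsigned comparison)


Register state trace:
  MOV R4, 46  → R4 = 46
  MOV R1, 37  → R1 = 37
  CMP R4, R1  → unsigned 46 - 37: no borrow
  46 >= 37, so CF = 0
CF = 0

0


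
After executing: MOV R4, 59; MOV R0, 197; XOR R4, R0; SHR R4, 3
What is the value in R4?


Register state trace:
  MOV R4, 59  → R4 = 59 (0b00111011)
  MOV R0, 197  → R0 = 197 (0b11000101)
  XOR R4, R0  → R4 = 59 XOR 197 = 254 (0b11111110)
  SHR R4, 3  → R4 = 254 >> 3 = 31
Final: R4 = 31

31


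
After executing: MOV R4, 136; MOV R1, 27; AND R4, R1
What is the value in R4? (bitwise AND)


Register state trace:
  MOV R4, 136  → R4 = 136 (0b10001000)
  MOV R1, 27  → R1 = 27 (0b00011011)
  AND R4, R1  → R4 = 136 AND 27 = 8 (0b00001000)
Final: R4 = 8

8


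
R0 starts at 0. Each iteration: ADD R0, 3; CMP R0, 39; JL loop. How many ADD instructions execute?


Loop trace (R0 starts at 0, target 39, step 3):
  ADD #1: R0 = 0 + 3 = 3  → 3 < 39, loop
  ADD #2: R0 = 3 + 3 = 6  → 6 < 39, loop
  ADD #3: R0 = 6 + 3 = 9  → 9 < 39, loop
  ADD #4: R0 = 9 + 3 = 12  → 12 < 39, loop
  ADD #5: R0 = 12 + 3 = 15  → 15 < 39, loop
  ADD #6: R0 = 15 + 3 = 18  → 18 < 39, loop
  ADD #7: R0 = 18 + 3 = 21  → 21 < 39, loop
  ADD #8: R0 = 21 + 3 = 24  → 24 < 39, loop
  ADD #9: R0 = 24 + 3 = 27  → 27 < 39, loop
  ADD #10: R0 = 27 + 3 = 30  → 30 < 39, loop
  ADD #11: R0 = 30 + 3 = 33  → 33 < 39, loop
  ADD #12: R0 = 33 + 3 = 36  → 36 < 39, loop
  ADD #13: R0 = 36 + 3 = 39  → 39 >= 39, exit
Total ADD instructions: 13

13


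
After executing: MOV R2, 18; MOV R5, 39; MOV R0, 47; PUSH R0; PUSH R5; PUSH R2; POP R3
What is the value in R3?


Stack trace (top is rightmost):
  MOV R2, 18  → R2 = 18
  MOV R5, 39  → R5 = 39
  MOV R0, 47  → R0 = 47
  PUSH R0  → stack: [47]
  PUSH R5  → stack: [47, 39]
  PUSH R2  → stack: [47, 39, 18]
  POP R3  → R3 = 18, stack: [47, 39]
Final: R3 = 18

18


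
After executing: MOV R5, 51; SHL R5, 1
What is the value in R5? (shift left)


Register state trace:
  MOV R5, 51  → R5 = 51
  SHL R5, 1  → R5 = 51 << 1 = 51 * 2^1 = 102
Final: R5 = 102

102


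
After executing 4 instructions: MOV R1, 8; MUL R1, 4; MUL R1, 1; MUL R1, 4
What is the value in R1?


Register state trace:
  MOV R1, 8  → R1 = 8
  MUL R1, 4  → R1 = 8 * 4 = 32
  MUL R1, 1  → R1 = 32 * 1 = 32
  MUL R1, 4  → R1 = 32 * 4 = 128
Final: R1 = 128

128
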